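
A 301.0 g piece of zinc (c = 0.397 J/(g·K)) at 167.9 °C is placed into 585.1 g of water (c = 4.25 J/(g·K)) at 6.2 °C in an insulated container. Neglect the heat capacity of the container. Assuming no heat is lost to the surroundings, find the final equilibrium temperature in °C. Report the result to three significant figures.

Heat lost by zinc = heat gained by water.
(301.0)(0.397)(167.9 − T) = (585.1)(4.25)(T − 6.2)
119.497 (167.9 − T) = 2486.675 (T − 6.2)
20064 − 119.497 T = 2486.675 T − 15417
35481 = 2606.172 T
T = 13.61 °C

T_f = 13.6 °C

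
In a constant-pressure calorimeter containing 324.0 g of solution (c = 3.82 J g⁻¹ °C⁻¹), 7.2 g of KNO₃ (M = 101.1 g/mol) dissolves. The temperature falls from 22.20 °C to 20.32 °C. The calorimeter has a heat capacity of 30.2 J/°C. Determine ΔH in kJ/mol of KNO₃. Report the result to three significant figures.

ΔH = 33.5 kJ/mol

|ΔT| = |20.32 − 22.20| = 1.88 °C
|q_surr| = (324.0 × 3.82 + 30.2) × 1.88 = 1267.88 × 1.88 = 2384 J
n(KNO₃) = 7.2 / 101.1 = 0.07122 mol
Temperature fell, so q_rxn = +|q_surr| = 2.384 kJ
ΔH = q_rxn / n = 33.47 kJ/mol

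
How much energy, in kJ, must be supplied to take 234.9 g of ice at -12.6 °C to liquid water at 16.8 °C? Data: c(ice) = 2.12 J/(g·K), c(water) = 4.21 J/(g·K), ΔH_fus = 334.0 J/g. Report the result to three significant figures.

q1 (heat ice -12.6→0.0 °C): 234.9 × 2.12 × 12.6 = 6275 J
q2 (melt at 0 °C): 234.9 × 334.0 = 78457 J
q3 (heat water 0.0→16.8 °C): 234.9 × 4.21 × 16.8 = 16614 J
Total: 6275 + 78457 + 16614 = 101346 J = 101 kJ

q = 101 kJ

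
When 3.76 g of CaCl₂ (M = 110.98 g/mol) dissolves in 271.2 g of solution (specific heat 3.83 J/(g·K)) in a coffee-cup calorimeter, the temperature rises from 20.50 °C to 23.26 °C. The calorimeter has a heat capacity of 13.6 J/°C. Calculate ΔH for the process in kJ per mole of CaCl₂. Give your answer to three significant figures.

|ΔT| = |23.26 − 20.50| = 2.76 °C
|q_surr| = (271.2 × 3.83 + 13.6) × 2.76 = 1052.296 × 2.76 = 2904 J
n(CaCl₂) = 3.76 / 110.98 = 0.03388 mol
Temperature rose, so q_rxn = −|q_surr| = -2.904 kJ
ΔH = q_rxn / n = -85.71 kJ/mol

ΔH = -85.7 kJ/mol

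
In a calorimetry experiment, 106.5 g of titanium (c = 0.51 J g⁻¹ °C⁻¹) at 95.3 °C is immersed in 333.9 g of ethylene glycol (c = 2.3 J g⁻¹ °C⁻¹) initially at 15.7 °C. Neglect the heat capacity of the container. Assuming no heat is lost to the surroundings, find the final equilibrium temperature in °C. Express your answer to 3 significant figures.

Heat lost by titanium = heat gained by ethylene glycol.
(106.5)(0.51)(95.3 − T) = (333.9)(2.3)(T − 15.7)
54.315 (95.3 − T) = 767.97 (T − 15.7)
5176.2 − 54.315 T = 767.97 T − 12057
17233.2 = 822.285 T
T = 20.96 °C

T_f = 21.0 °C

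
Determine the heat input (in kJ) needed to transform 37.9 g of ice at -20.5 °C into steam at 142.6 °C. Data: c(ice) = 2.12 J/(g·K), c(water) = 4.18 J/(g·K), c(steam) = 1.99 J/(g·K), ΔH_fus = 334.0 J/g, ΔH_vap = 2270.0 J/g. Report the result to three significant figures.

q = 119 kJ

q1 (heat ice -20.5→0.0 °C): 37.9 × 2.12 × 20.5 = 1647 J
q2 (melt at 0 °C): 37.9 × 334.0 = 12659 J
q3 (heat water 0.0→100.0 °C): 37.9 × 4.18 × 100.0 = 15842 J
q4 (vaporize at 100 °C): 37.9 × 2270.0 = 86033 J
q5 (heat steam 100.0→142.6 °C): 37.9 × 1.99 × 42.6 = 3213 J
Total: 1647 + 12659 + 15842 + 86033 + 3213 = 119394 J = 119 kJ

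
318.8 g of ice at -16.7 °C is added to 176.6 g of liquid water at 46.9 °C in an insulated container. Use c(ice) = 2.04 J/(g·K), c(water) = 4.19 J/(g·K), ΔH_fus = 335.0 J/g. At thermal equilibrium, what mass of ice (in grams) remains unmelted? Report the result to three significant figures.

m_ice remaining = 248 g

Heat to warm all ice to 0 °C: 318.8×2.04×16.7 = 10861 J
Heat released by water cooling to 0 °C: 176.6×4.19×46.9 = 34704 J
34704 J < 10861 + 318.8×335.0 = 117659 J, so not all ice melts; final T = 0 °C.
Heat left for melting: 34704 − 10861 = 23843 J
Mass melted = 23843 / 335.0 = 71.17 g
Ice remaining = 318.8 − 71.17 = 247.63 g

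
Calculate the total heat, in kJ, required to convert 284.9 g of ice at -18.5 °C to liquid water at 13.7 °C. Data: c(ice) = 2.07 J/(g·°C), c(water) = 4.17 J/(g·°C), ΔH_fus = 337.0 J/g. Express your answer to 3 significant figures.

q1 (heat ice -18.5→0.0 °C): 284.9 × 2.07 × 18.5 = 10910 J
q2 (melt at 0 °C): 284.9 × 337.0 = 96011 J
q3 (heat water 0.0→13.7 °C): 284.9 × 4.17 × 13.7 = 16276 J
Total: 10910 + 96011 + 16276 = 123197 J = 123 kJ

q = 123 kJ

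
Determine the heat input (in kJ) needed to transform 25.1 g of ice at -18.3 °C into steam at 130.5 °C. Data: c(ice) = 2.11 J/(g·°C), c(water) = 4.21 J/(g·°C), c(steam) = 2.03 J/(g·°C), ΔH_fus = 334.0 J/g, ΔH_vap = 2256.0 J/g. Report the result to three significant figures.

q = 78.1 kJ

q1 (heat ice -18.3→0.0 °C): 25.1 × 2.11 × 18.3 = 969 J
q2 (melt at 0 °C): 25.1 × 334.0 = 8383 J
q3 (heat water 0.0→100.0 °C): 25.1 × 4.21 × 100.0 = 10567 J
q4 (vaporize at 100 °C): 25.1 × 2256.0 = 56626 J
q5 (heat steam 100.0→130.5 °C): 25.1 × 2.03 × 30.5 = 1554 J
Total: 969 + 8383 + 10567 + 56626 + 1554 = 78099 J = 78.1 kJ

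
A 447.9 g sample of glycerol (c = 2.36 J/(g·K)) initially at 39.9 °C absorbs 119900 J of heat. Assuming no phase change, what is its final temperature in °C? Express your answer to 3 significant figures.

T_f = 153 °C

ΔT = q / (m c) = 119900 / (447.9 × 2.36) = 113.4 °C
T_f = 39.9 + 113.4 = 153.3 °C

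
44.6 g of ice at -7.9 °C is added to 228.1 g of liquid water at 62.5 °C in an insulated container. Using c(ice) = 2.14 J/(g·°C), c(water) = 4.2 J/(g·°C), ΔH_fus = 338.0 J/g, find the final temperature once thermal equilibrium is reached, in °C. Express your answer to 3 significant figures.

Heat to bring ice to 0 °C and melt it: q₁ = 44.6×2.14×7.9 + 44.6×338.0 = 15829 J
Heat the water can supply cooling to 0 °C: 228.1×4.2×62.5 = 59876.3 J > q₁, so all ice melts.
Energy balance: 228.1×4.2×(62.5 − T) = 15829 + 44.6×4.2×(T − 0)
958.02(62.5 − T) = 15829 + 187.32 T
59876.3 − 15829 = 1145.34 T
T = 44047.3 / 1145.34 = 38.46 °C

T_f = 38.5 °C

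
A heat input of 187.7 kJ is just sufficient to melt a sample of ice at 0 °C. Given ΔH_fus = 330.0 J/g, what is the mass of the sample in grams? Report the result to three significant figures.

m = 569 g

m = q / ΔH_fus = 187700 J / 330.0 J/g = 569 g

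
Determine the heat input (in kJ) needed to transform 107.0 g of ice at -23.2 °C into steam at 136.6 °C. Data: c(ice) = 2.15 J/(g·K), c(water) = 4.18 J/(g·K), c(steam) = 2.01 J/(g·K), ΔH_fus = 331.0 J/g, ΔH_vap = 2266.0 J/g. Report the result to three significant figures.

q = 336 kJ

q1 (heat ice -23.2→0.0 °C): 107.0 × 2.15 × 23.2 = 5337 J
q2 (melt at 0 °C): 107.0 × 331.0 = 35417 J
q3 (heat water 0.0→100.0 °C): 107.0 × 4.18 × 100.0 = 44726 J
q4 (vaporize at 100 °C): 107.0 × 2266.0 = 242462 J
q5 (heat steam 100.0→136.6 °C): 107.0 × 2.01 × 36.6 = 7872 J
Total: 5337 + 35417 + 44726 + 242462 + 7872 = 335814 J = 336 kJ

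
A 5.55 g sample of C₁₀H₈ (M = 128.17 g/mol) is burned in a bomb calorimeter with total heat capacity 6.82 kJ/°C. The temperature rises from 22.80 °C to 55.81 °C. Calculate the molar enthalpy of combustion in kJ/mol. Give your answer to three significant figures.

ΔH = -5200 kJ/mol

ΔT = 55.81 − 22.80 = 33.01 °C
q_cal = C_cal × ΔT = 6.82 × 33.01 = 225.1282 kJ
n = 5.55 / 128.17 = 0.04330 mol
q_rxn = −q_cal = -225.1282 kJ
ΔH = -225.1282 / 0.04330 = -5199 kJ/mol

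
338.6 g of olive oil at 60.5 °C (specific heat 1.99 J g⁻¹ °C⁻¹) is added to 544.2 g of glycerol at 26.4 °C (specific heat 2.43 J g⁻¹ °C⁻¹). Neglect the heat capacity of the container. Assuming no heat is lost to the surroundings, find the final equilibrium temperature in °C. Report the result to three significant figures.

Heat lost by olive oil = heat gained by glycerol.
(338.6)(1.99)(60.5 − T) = (544.2)(2.43)(T − 26.4)
673.814 (60.5 − T) = 1322.406 (T − 26.4)
40766 − 673.814 T = 1322.406 T − 34912
75678 = 1996.220 T
T = 37.91 °C

T_f = 37.9 °C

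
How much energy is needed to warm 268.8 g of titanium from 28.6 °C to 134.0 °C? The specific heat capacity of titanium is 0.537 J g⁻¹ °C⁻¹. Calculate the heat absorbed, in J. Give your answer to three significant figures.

q = m c ΔT = 268.8 × 0.537 × (134.0 − 28.6)
q = 268.8 × 0.537 × 105.4 = 15210 J

q = 15200 J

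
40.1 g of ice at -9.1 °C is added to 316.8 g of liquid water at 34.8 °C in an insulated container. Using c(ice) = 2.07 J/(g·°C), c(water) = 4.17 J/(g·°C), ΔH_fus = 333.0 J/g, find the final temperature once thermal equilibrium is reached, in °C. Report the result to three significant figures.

Heat to bring ice to 0 °C and melt it: q₁ = 40.1×2.07×9.1 + 40.1×333.0 = 14109 J
Heat the water can supply cooling to 0 °C: 316.8×4.17×34.8 = 45972.7 J > q₁, so all ice melts.
Energy balance: 316.8×4.17×(34.8 − T) = 14109 + 40.1×4.17×(T − 0)
1321.056(34.8 − T) = 14109 + 167.217 T
45972.7 − 14109 = 1488.273 T
T = 31863.7 / 1488.273 = 21.41 °C

T_f = 21.4 °C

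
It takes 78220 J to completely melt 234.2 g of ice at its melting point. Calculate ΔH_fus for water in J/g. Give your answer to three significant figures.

ΔH_fus = q / m = 78220 / 234.2 = 334 J/g

ΔH_fus = 334 J/g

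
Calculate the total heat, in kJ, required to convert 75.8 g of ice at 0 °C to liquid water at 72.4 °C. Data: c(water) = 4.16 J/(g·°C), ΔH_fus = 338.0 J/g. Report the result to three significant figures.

q1 (melt at 0 °C): 75.8 × 338.0 = 25620 J
q2 (heat water 0.0→72.4 °C): 75.8 × 4.16 × 72.4 = 22830 J
Total: 25620 + 22830 = 48450 J = 48.5 kJ

q = 48.5 kJ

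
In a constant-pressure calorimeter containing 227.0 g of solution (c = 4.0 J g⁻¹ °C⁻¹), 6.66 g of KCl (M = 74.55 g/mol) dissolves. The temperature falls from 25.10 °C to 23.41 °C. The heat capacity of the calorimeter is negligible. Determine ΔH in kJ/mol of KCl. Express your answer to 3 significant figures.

|ΔT| = |23.41 − 25.10| = 1.69 °C
|q_surr| = (227.0 × 4.0) × 1.69 = 908 × 1.69 = 1535 J
n(KCl) = 6.66 / 74.55 = 0.08934 mol
Temperature fell, so q_rxn = +|q_surr| = 1.535 kJ
ΔH = q_rxn / n = 17.18 kJ/mol

ΔH = 17.2 kJ/mol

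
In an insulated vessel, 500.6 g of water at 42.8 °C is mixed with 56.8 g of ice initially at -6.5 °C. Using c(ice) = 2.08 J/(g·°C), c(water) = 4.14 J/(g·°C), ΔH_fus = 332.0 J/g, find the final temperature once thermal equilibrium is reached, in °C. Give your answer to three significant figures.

T_f = 29.9 °C

Heat to bring ice to 0 °C and melt it: q₁ = 56.8×2.08×6.5 + 56.8×332.0 = 19626 J
Heat the water can supply cooling to 0 °C: 500.6×4.14×42.8 = 88702.3 J > q₁, so all ice melts.
Energy balance: 500.6×4.14×(42.8 − T) = 19626 + 56.8×4.14×(T − 0)
2072.484(42.8 − T) = 19626 + 235.152 T
88702.3 − 19626 = 2307.636 T
T = 69076.3 / 2307.636 = 29.93 °C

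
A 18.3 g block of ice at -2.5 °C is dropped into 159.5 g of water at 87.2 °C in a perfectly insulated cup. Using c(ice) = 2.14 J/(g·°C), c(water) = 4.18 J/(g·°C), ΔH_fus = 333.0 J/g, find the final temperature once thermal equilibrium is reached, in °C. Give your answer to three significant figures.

Heat to bring ice to 0 °C and melt it: q₁ = 18.3×2.14×2.5 + 18.3×333.0 = 6191.8 J
Heat the water can supply cooling to 0 °C: 159.5×4.18×87.2 = 58137.1 J > q₁, so all ice melts.
Energy balance: 159.5×4.18×(87.2 − T) = 6191.8 + 18.3×4.18×(T − 0)
666.71(87.2 − T) = 6191.8 + 76.494 T
58137.1 − 6191.8 = 743.204 T
T = 51945.3 / 743.204 = 69.89 °C

T_f = 69.9 °C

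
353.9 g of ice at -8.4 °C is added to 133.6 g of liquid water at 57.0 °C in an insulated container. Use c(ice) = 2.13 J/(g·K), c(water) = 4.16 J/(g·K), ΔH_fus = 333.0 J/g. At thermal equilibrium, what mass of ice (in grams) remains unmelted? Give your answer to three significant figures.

Heat to warm all ice to 0 °C: 353.9×2.13×8.4 = 6332.0 J
Heat released by water cooling to 0 °C: 133.6×4.16×57.0 = 31679 J
31679 J < 6332.0 + 353.9×333.0 = 124180.7 J, so not all ice melts; final T = 0 °C.
Heat left for melting: 31679 − 6332.0 = 25347.0 J
Mass melted = 25347.0 / 333.0 = 76.12 g
Ice remaining = 353.9 − 76.12 = 277.78 g

m_ice remaining = 278 g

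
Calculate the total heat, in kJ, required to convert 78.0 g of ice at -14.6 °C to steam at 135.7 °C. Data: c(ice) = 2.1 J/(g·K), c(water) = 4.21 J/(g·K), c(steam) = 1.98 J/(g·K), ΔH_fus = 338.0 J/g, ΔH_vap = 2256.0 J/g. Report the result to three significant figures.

q = 243 kJ

q1 (heat ice -14.6→0.0 °C): 78.0 × 2.1 × 14.6 = 2391 J
q2 (melt at 0 °C): 78.0 × 338.0 = 26364 J
q3 (heat water 0.0→100.0 °C): 78.0 × 4.21 × 100.0 = 32838 J
q4 (vaporize at 100 °C): 78.0 × 2256.0 = 175968 J
q5 (heat steam 100.0→135.7 °C): 78.0 × 1.98 × 35.7 = 5514 J
Total: 2391 + 26364 + 32838 + 175968 + 5514 = 243075 J = 243 kJ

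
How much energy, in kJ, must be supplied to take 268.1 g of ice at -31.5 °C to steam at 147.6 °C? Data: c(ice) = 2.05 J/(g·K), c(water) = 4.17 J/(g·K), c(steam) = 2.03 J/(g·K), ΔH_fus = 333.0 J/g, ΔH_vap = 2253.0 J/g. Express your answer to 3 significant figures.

q1 (heat ice -31.5→0.0 °C): 268.1 × 2.05 × 31.5 = 17313 J
q2 (melt at 0 °C): 268.1 × 333.0 = 89277 J
q3 (heat water 0.0→100.0 °C): 268.1 × 4.17 × 100.0 = 111798 J
q4 (vaporize at 100 °C): 268.1 × 2253.0 = 604029 J
q5 (heat steam 100.0→147.6 °C): 268.1 × 2.03 × 47.6 = 25906 J
Total: 17313 + 89277 + 111798 + 604029 + 25906 = 848323 J = 848 kJ

q = 848 kJ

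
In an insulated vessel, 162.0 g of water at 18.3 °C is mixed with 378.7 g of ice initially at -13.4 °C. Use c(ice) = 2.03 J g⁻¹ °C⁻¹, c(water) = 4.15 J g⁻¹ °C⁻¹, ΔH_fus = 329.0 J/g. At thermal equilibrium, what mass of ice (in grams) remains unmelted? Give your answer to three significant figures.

m_ice remaining = 373 g

Heat to warm all ice to 0 °C: 378.7×2.03×13.4 = 10301 J
Heat released by water cooling to 0 °C: 162.0×4.15×18.3 = 12303 J
12303 J < 10301 + 378.7×329.0 = 134893.3 J, so not all ice melts; final T = 0 °C.
Heat left for melting: 12303 − 10301 = 2002 J
Mass melted = 2002 / 329.0 = 6.085 g
Ice remaining = 378.7 − 6.085 = 372.615 g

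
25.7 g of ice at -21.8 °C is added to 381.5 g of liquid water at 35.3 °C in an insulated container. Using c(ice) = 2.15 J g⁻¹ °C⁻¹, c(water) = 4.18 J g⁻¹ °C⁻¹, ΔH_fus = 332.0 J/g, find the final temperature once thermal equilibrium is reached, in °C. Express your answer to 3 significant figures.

T_f = 27.4 °C

Heat to bring ice to 0 °C and melt it: q₁ = 25.7×2.15×21.8 + 25.7×332.0 = 9737.0 J
Heat the water can supply cooling to 0 °C: 381.5×4.18×35.3 = 56291.9 J > q₁, so all ice melts.
Energy balance: 381.5×4.18×(35.3 − T) = 9737.0 + 25.7×4.18×(T − 0)
1594.67(35.3 − T) = 9737.0 + 107.426 T
56291.9 − 9737.0 = 1702.096 T
T = 46554.9 / 1702.096 = 27.35 °C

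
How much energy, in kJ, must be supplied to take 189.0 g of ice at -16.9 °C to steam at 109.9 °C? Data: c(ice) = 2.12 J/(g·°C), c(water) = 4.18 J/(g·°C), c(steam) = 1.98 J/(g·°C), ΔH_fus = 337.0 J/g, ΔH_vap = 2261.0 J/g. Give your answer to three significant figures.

q1 (heat ice -16.9→0.0 °C): 189.0 × 2.12 × 16.9 = 6771 J
q2 (melt at 0 °C): 189.0 × 337.0 = 63693 J
q3 (heat water 0.0→100.0 °C): 189.0 × 4.18 × 100.0 = 79002 J
q4 (vaporize at 100 °C): 189.0 × 2261.0 = 427329 J
q5 (heat steam 100.0→109.9 °C): 189.0 × 1.98 × 9.9 = 3705 J
Total: 6771 + 63693 + 79002 + 427329 + 3705 = 580500 J = 581 kJ

q = 581 kJ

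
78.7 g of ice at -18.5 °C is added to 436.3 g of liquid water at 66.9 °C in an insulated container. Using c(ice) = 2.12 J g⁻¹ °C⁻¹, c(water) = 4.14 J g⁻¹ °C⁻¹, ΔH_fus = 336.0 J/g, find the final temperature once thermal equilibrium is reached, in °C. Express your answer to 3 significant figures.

Heat to bring ice to 0 °C and melt it: q₁ = 78.7×2.12×18.5 + 78.7×336.0 = 29530 J
Heat the water can supply cooling to 0 °C: 436.3×4.14×66.9 = 120840 J > q₁, so all ice melts.
Energy balance: 436.3×4.14×(66.9 − T) = 29530 + 78.7×4.14×(T − 0)
1806.282(66.9 − T) = 29530 + 325.818 T
120840 − 29530 = 2132.100 T
T = 91310 / 2132.100 = 42.83 °C

T_f = 42.8 °C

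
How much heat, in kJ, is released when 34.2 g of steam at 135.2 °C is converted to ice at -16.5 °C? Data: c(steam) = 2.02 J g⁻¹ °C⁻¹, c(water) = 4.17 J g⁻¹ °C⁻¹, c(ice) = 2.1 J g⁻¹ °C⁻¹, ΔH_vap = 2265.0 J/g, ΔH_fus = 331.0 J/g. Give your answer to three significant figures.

q = 107 kJ

q1 (cool steam 135.2→100 °C): 34.2 × 2.02 × 35.2 = 2432 J
q2 (condense at 100 °C): 34.2 × 2265.0 = 77463 J
q3 (cool water 100→0 °C): 34.2 × 4.17 × 100.0 = 14261 J
q4 (freeze at 0 °C): 34.2 × 331.0 = 11320 J
q5 (cool ice 0→-16.5 °C): 34.2 × 2.1 × 16.5 = 1185 J
Total: 2432 + 77463 + 14261 + 11320 + 1185 = 106661 J = 107 kJ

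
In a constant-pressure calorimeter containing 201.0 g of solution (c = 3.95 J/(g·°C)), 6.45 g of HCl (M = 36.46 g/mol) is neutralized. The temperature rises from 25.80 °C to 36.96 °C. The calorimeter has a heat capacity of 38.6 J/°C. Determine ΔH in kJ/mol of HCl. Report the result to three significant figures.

|ΔT| = |36.96 − 25.80| = 11.16 °C
|q_surr| = (201.0 × 3.95 + 38.6) × 11.16 = 832.55 × 11.16 = 9291 J
n(HCl) = 6.45 / 36.46 = 0.1769 mol
Temperature rose, so q_rxn = −|q_surr| = -9.291 kJ
ΔH = q_rxn / n = -52.52 kJ/mol

ΔH = -52.5 kJ/mol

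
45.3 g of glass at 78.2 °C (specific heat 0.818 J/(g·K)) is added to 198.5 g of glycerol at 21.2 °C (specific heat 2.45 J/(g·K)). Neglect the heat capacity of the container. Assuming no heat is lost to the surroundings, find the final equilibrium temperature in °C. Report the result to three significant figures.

T_f = 25.2 °C

Heat lost by glass = heat gained by glycerol.
(45.3)(0.818)(78.2 − T) = (198.5)(2.45)(T − 21.2)
37.0554 (78.2 − T) = 486.325 (T − 21.2)
2897.7 − 37.0554 T = 486.325 T − 10310
13207.7 = 523.3804 T
T = 25.24 °C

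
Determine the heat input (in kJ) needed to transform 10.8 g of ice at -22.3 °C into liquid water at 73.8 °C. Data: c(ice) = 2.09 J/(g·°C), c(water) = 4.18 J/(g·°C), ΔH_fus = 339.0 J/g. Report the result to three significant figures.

q = 7.50 kJ

q1 (heat ice -22.3→0.0 °C): 10.8 × 2.09 × 22.3 = 503 J
q2 (melt at 0 °C): 10.8 × 339.0 = 3661 J
q3 (heat water 0.0→73.8 °C): 10.8 × 4.18 × 73.8 = 3332 J
Total: 503 + 3661 + 3332 = 7496 J = 7.50 kJ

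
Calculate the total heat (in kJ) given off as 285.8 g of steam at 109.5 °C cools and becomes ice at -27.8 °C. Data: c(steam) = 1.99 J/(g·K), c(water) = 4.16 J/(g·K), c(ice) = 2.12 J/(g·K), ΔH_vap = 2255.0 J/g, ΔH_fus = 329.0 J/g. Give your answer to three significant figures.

q1 (cool steam 109.5→100 °C): 285.8 × 1.99 × 9.5 = 5403 J
q2 (condense at 100 °C): 285.8 × 2255.0 = 644479 J
q3 (cool water 100→0 °C): 285.8 × 4.16 × 100.0 = 118893 J
q4 (freeze at 0 °C): 285.8 × 329.0 = 94028 J
q5 (cool ice 0→-27.8 °C): 285.8 × 2.12 × 27.8 = 16844 J
Total: 5403 + 644479 + 118893 + 94028 + 16844 = 879647 J = 880 kJ

q = 880 kJ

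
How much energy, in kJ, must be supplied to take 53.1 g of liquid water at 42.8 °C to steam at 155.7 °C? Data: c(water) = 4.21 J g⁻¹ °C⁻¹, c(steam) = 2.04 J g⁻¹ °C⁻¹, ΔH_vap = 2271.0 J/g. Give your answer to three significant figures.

q = 139 kJ

q1 (heat water 42.8→100.0 °C): 53.1 × 4.21 × 57.2 = 12787 J
q2 (vaporize at 100 °C): 53.1 × 2271.0 = 120590 J
q3 (heat steam 100.0→155.7 °C): 53.1 × 2.04 × 55.7 = 6034 J
Total: 12787 + 120590 + 6034 = 139411 J = 139 kJ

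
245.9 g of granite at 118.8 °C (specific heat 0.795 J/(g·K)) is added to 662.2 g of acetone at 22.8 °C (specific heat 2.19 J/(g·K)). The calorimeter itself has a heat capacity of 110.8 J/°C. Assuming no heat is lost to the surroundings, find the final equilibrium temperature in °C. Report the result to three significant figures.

T_f = 33.5 °C

Heat lost by granite = heat gained by acetone + calorimeter.
(245.9)(0.795)(118.8 − T) = [(662.2)(2.19) + 110.8](T − 22.8)
195.4905 (118.8 − T) = 1561.018 (T − 22.8)
23224 − 195.4905 T = 1561.018 T − 35591
58815 = 1756.5085 T
T = 33.48 °C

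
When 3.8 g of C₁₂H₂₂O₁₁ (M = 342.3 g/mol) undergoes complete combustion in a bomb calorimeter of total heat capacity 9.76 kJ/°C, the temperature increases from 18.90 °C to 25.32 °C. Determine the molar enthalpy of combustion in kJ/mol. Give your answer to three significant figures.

ΔT = 25.32 − 18.90 = 6.42 °C
q_cal = C_cal × ΔT = 9.76 × 6.42 = 62.6592 kJ
n = 3.8 / 342.3 = 0.01110 mol
q_rxn = −q_cal = -62.6592 kJ
ΔH = -62.6592 / 0.01110 = -5644.97 kJ/mol

ΔH = -5640 kJ/mol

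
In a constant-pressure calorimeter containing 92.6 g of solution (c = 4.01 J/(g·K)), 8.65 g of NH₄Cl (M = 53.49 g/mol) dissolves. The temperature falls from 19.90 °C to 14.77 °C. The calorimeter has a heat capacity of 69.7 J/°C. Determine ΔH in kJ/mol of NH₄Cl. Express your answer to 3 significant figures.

|ΔT| = |14.77 − 19.90| = 5.13 °C
|q_surr| = (92.6 × 4.01 + 69.7) × 5.13 = 441.026 × 5.13 = 2262 J
n(NH₄Cl) = 8.65 / 53.49 = 0.1617 mol
Temperature fell, so q_rxn = +|q_surr| = 2.262 kJ
ΔH = q_rxn / n = 13.99 kJ/mol

ΔH = 14.0 kJ/mol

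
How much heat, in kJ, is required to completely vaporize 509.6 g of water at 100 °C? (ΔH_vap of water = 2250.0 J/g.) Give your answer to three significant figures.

q = m × ΔH_vap = 509.6 × 2250.0 = 1147000 J = 1150 kJ

q = 1150 kJ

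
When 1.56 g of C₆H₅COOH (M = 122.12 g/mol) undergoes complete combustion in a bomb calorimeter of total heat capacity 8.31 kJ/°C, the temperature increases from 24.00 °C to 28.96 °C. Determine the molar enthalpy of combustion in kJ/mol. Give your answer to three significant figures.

ΔH = -3230 kJ/mol

ΔT = 28.96 − 24.00 = 4.96 °C
q_cal = C_cal × ΔT = 8.31 × 4.96 = 41.2176 kJ
n = 1.56 / 122.12 = 0.01277 mol
q_rxn = −q_cal = -41.2176 kJ
ΔH = -41.2176 / 0.01277 = -3228 kJ/mol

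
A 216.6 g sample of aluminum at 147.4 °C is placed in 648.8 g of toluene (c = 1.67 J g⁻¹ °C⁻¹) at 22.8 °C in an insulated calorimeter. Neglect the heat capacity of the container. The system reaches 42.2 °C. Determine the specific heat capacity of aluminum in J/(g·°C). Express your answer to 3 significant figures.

q_gained = (648.8 × 1.67) × (42.2 − 22.8) = 21020 J
q_lost = 216.6 × c × (147.4 − 42.2) = 22786.32 c
Set equal: c = 21020 / 22786.32 = 0.922 J/(g·°C)

c = 0.922 J/(g·°C)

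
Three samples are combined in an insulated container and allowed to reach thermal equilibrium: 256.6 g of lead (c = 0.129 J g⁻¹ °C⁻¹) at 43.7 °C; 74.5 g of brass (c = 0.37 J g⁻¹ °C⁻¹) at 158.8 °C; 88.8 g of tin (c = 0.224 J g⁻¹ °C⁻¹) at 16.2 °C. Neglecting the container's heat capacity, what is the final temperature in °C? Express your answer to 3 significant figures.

Σ mᵢcᵢ(T − Tᵢ) = 0  ⇒  T = Σ mᵢcᵢTᵢ / Σ mᵢcᵢ
Σ mᵢcᵢ = 256.6×0.129 + 74.5×0.37 + 88.8×0.224 = 80.5576
Σ mᵢcᵢTᵢ = 33.1014×43.7 + 27.565×158.8 + 19.8912×16.2 = 6146.1
T = 6146.1 / 80.5576 = 76.29 °C

T_f = 76.3 °C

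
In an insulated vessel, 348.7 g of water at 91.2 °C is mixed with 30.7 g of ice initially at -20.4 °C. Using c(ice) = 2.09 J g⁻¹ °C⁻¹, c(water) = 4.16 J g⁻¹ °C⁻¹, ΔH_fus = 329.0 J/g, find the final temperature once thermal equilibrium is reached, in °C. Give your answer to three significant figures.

T_f = 76.6 °C

Heat to bring ice to 0 °C and melt it: q₁ = 30.7×2.09×20.4 + 30.7×329.0 = 11409 J
Heat the water can supply cooling to 0 °C: 348.7×4.16×91.2 = 132294 J > q₁, so all ice melts.
Energy balance: 348.7×4.16×(91.2 − T) = 11409 + 30.7×4.16×(T − 0)
1450.592(91.2 − T) = 11409 + 127.712 T
132294 − 11409 = 1578.304 T
T = 120885 / 1578.304 = 76.59 °C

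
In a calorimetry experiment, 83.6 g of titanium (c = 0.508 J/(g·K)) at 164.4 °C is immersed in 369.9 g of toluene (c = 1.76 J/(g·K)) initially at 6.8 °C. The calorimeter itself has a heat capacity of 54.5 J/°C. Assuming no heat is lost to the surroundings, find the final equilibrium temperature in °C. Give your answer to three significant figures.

Heat lost by titanium = heat gained by toluene + calorimeter.
(83.6)(0.508)(164.4 − T) = [(369.9)(1.76) + 54.5](T − 6.8)
42.4688 (164.4 − T) = 705.524 (T − 6.8)
6981.9 − 42.4688 T = 705.524 T − 4797.6
11779.5 = 747.9928 T
T = 15.748 °C

T_f = 15.7 °C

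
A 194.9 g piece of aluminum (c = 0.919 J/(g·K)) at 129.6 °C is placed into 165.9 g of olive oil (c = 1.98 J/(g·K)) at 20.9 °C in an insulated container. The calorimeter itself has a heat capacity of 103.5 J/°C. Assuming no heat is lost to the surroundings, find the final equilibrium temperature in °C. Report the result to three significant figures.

Heat lost by aluminum = heat gained by olive oil + calorimeter.
(194.9)(0.919)(129.6 − T) = [(165.9)(1.98) + 103.5](T − 20.9)
179.1131 (129.6 − T) = 431.982 (T − 20.9)
23213 − 179.1131 T = 431.982 T − 9028.4
32241.4 = 611.0951 T
T = 52.76 °C

T_f = 52.8 °C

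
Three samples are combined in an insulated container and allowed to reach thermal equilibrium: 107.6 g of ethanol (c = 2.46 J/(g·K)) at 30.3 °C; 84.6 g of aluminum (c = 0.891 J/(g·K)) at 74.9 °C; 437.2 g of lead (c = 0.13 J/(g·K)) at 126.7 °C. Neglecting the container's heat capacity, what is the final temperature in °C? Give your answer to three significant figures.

T_f = 52.6 °C

Σ mᵢcᵢ(T − Tᵢ) = 0  ⇒  T = Σ mᵢcᵢTᵢ / Σ mᵢcᵢ
Σ mᵢcᵢ = 107.6×2.46 + 84.6×0.891 + 437.2×0.13 = 396.9106
Σ mᵢcᵢTᵢ = 264.696×30.3 + 75.3786×74.9 + 56.836×126.7 = 20867
T = 20867 / 396.9106 = 52.57 °C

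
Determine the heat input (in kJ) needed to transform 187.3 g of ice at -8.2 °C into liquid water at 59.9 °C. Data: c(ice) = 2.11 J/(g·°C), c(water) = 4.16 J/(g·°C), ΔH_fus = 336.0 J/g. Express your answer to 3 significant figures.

q1 (heat ice -8.2→0.0 °C): 187.3 × 2.11 × 8.2 = 3241 J
q2 (melt at 0 °C): 187.3 × 336.0 = 62933 J
q3 (heat water 0.0→59.9 °C): 187.3 × 4.16 × 59.9 = 46672 J
Total: 3241 + 62933 + 46672 = 112846 J = 113 kJ

q = 113 kJ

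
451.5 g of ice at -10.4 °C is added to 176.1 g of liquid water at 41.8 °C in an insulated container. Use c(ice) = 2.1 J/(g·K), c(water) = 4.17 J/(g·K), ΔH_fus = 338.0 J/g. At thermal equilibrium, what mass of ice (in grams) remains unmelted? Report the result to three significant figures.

m_ice remaining = 390 g

Heat to warm all ice to 0 °C: 451.5×2.1×10.4 = 9860.8 J
Heat released by water cooling to 0 °C: 176.1×4.17×41.8 = 30695 J
30695 J < 9860.8 + 451.5×338.0 = 162467.8 J, so not all ice melts; final T = 0 °C.
Heat left for melting: 30695 − 9860.8 = 20834.2 J
Mass melted = 20834.2 / 338.0 = 61.64 g
Ice remaining = 451.5 − 61.64 = 389.86 g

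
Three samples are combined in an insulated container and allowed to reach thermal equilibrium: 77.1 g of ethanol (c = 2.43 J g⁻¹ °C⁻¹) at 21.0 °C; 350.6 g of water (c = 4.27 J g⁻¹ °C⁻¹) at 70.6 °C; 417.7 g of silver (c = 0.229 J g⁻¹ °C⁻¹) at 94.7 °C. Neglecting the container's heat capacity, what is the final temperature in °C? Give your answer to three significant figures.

T_f = 66.7 °C

Σ mᵢcᵢ(T − Tᵢ) = 0  ⇒  T = Σ mᵢcᵢTᵢ / Σ mᵢcᵢ
Σ mᵢcᵢ = 77.1×2.43 + 350.6×4.27 + 417.7×0.229 = 1780.0683
Σ mᵢcᵢTᵢ = 187.353×21.0 + 1497.062×70.6 + 95.6533×94.7 = 118690
T = 118690 / 1780.0683 = 66.68 °C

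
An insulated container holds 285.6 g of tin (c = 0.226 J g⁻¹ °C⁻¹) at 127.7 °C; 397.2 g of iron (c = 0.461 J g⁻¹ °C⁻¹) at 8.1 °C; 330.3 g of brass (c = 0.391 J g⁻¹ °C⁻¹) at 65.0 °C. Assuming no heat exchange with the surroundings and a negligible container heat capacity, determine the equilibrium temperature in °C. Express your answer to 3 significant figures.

T_f = 48.1 °C

Σ mᵢcᵢ(T − Tᵢ) = 0  ⇒  T = Σ mᵢcᵢTᵢ / Σ mᵢcᵢ
Σ mᵢcᵢ = 285.6×0.226 + 397.2×0.461 + 330.3×0.391 = 376.8021
Σ mᵢcᵢTᵢ = 64.5456×127.7 + 183.1092×8.1 + 129.1473×65.0 = 18120
T = 18120 / 376.8021 = 48.09 °C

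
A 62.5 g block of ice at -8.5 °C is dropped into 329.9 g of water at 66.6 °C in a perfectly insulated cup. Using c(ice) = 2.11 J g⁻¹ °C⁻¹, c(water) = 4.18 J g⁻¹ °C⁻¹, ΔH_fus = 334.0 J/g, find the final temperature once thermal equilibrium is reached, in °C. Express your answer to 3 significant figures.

T_f = 42.6 °C

Heat to bring ice to 0 °C and melt it: q₁ = 62.5×2.11×8.5 + 62.5×334.0 = 21996 J
Heat the water can supply cooling to 0 °C: 329.9×4.18×66.6 = 91840.2 J > q₁, so all ice melts.
Energy balance: 329.9×4.18×(66.6 − T) = 21996 + 62.5×4.18×(T − 0)
1378.982(66.6 − T) = 21996 + 261.25 T
91840.2 − 21996 = 1640.232 T
T = 69844.2 / 1640.232 = 42.58 °C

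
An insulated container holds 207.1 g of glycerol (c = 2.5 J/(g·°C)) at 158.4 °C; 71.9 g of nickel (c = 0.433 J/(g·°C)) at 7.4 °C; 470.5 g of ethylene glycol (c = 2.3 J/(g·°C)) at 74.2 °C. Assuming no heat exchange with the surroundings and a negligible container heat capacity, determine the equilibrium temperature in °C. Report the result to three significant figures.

T_f = 99.7 °C

Σ mᵢcᵢ(T − Tᵢ) = 0  ⇒  T = Σ mᵢcᵢTᵢ / Σ mᵢcᵢ
Σ mᵢcᵢ = 207.1×2.5 + 71.9×0.433 + 470.5×2.3 = 1631.0327
Σ mᵢcᵢTᵢ = 517.75×158.4 + 31.1327×7.4 + 1082.15×74.2 = 162540
T = 162540 / 1631.0327 = 99.65 °C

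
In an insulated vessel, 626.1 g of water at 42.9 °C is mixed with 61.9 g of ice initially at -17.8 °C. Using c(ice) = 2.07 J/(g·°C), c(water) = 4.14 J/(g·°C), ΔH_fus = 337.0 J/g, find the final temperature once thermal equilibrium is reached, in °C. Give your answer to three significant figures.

Heat to bring ice to 0 °C and melt it: q₁ = 61.9×2.07×17.8 + 61.9×337.0 = 23141 J
Heat the water can supply cooling to 0 °C: 626.1×4.14×42.9 = 111199 J > q₁, so all ice melts.
Energy balance: 626.1×4.14×(42.9 − T) = 23141 + 61.9×4.14×(T − 0)
2592.054(42.9 − T) = 23141 + 256.266 T
111199 − 23141 = 2848.320 T
T = 88058 / 2848.320 = 30.92 °C

T_f = 30.9 °C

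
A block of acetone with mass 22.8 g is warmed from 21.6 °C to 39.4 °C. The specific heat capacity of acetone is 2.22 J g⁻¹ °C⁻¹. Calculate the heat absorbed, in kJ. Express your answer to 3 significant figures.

q = m c ΔT = 22.8 × 2.22 × (39.4 − 21.6)
q = 22.8 × 2.22 × 17.8 = 901.0 J = 0.901 kJ

q = 0.901 kJ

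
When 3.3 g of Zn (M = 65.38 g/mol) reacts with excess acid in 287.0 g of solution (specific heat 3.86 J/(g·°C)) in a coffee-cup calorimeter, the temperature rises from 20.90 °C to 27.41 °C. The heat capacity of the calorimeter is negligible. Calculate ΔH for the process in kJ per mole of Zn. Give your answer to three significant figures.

|ΔT| = |27.41 − 20.90| = 6.51 °C
|q_surr| = (287.0 × 3.86) × 6.51 = 1107.82 × 6.51 = 7212 J
n(Zn) = 3.3 / 65.38 = 0.05047 mol
Temperature rose, so q_rxn = −|q_surr| = -7.212 kJ
ΔH = q_rxn / n = -142.9 kJ/mol

ΔH = -143 kJ/mol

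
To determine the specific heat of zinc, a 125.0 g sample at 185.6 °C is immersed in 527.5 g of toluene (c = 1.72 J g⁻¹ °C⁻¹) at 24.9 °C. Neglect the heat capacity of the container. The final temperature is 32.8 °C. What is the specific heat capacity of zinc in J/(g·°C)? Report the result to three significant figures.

q_gained = (527.5 × 1.72) × (32.8 − 24.9) = 7168 J
q_lost = 125.0 × c × (185.6 − 32.8) = 19100 c
Set equal: c = 7168 / 19100 = 0.375 J/(g·°C)

c = 0.375 J/(g·°C)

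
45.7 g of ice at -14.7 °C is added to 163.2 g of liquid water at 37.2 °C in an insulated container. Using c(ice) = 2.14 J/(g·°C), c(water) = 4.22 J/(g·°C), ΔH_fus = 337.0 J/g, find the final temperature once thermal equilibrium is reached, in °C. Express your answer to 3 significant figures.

T_f = 9.96 °C

Heat to bring ice to 0 °C and melt it: q₁ = 45.7×2.14×14.7 + 45.7×337.0 = 16839 J
Heat the water can supply cooling to 0 °C: 163.2×4.22×37.2 = 25619.8 J > q₁, so all ice melts.
Energy balance: 163.2×4.22×(37.2 − T) = 16839 + 45.7×4.22×(T − 0)
688.704(37.2 − T) = 16839 + 192.854 T
25619.8 − 16839 = 881.558 T
T = 8780.8 / 881.558 = 9.961 °C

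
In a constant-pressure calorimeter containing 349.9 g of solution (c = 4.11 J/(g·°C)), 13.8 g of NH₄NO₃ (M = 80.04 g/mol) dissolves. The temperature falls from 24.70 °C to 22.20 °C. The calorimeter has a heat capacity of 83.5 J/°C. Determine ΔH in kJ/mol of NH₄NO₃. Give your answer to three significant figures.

ΔH = 22.1 kJ/mol

|ΔT| = |22.20 − 24.70| = 2.50 °C
|q_surr| = (349.9 × 4.11 + 83.5) × 2.50 = 1521.589 × 2.50 = 3804 J
n(NH₄NO₃) = 13.8 / 80.04 = 0.1724 mol
Temperature fell, so q_rxn = +|q_surr| = 3.804 kJ
ΔH = q_rxn / n = 22.06 kJ/mol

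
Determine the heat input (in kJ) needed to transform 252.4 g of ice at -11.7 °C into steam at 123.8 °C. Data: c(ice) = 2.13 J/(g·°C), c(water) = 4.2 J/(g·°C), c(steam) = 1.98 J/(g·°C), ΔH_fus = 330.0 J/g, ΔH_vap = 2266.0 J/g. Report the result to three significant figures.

q = 779 kJ

q1 (heat ice -11.7→0.0 °C): 252.4 × 2.13 × 11.7 = 6290 J
q2 (melt at 0 °C): 252.4 × 330.0 = 83292 J
q3 (heat water 0.0→100.0 °C): 252.4 × 4.2 × 100.0 = 106008 J
q4 (vaporize at 100 °C): 252.4 × 2266.0 = 571938 J
q5 (heat steam 100.0→123.8 °C): 252.4 × 1.98 × 23.8 = 11894 J
Total: 6290 + 83292 + 106008 + 571938 + 11894 = 779422 J = 779 kJ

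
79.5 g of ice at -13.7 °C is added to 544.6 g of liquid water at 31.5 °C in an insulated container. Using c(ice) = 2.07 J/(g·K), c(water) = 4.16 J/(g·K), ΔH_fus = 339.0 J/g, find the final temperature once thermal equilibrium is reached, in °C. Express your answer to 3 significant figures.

Heat to bring ice to 0 °C and melt it: q₁ = 79.5×2.07×13.7 + 79.5×339.0 = 29205 J
Heat the water can supply cooling to 0 °C: 544.6×4.16×31.5 = 71364.4 J > q₁, so all ice melts.
Energy balance: 544.6×4.16×(31.5 − T) = 29205 + 79.5×4.16×(T − 0)
2265.536(31.5 − T) = 29205 + 330.72 T
71364.4 − 29205 = 2596.256 T
T = 42159.4 / 2596.256 = 16.24 °C

T_f = 16.2 °C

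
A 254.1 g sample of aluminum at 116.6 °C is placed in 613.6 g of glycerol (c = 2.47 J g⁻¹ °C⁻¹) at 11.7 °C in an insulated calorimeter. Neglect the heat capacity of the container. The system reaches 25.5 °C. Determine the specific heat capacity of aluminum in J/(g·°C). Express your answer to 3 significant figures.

c = 0.904 J/(g·°C)

q_gained = (613.6 × 2.47) × (25.5 − 11.7) = 20920 J
q_lost = 254.1 × c × (116.6 − 25.5) = 23148.51 c
Set equal: c = 20920 / 23148.51 = 0.904 J/(g·°C)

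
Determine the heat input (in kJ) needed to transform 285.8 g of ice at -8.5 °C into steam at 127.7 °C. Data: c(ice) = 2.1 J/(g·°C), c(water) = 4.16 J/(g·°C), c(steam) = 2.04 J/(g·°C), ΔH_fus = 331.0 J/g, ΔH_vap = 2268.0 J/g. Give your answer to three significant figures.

q1 (heat ice -8.5→0.0 °C): 285.8 × 2.1 × 8.5 = 5102 J
q2 (melt at 0 °C): 285.8 × 331.0 = 94600 J
q3 (heat water 0.0→100.0 °C): 285.8 × 4.16 × 100.0 = 118893 J
q4 (vaporize at 100 °C): 285.8 × 2268.0 = 648194 J
q5 (heat steam 100.0→127.7 °C): 285.8 × 2.04 × 27.7 = 16150 J
Total: 5102 + 94600 + 118893 + 648194 + 16150 = 882939 J = 883 kJ

q = 883 kJ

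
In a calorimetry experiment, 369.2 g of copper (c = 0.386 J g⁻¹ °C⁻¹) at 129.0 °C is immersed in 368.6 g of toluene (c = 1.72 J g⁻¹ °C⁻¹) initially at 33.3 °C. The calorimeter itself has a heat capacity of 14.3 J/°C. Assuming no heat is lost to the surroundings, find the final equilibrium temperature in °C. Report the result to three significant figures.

Heat lost by copper = heat gained by toluene + calorimeter.
(369.2)(0.386)(129.0 − T) = [(368.6)(1.72) + 14.3](T − 33.3)
142.5112 (129.0 − T) = 648.292 (T − 33.3)
18384 − 142.5112 T = 648.292 T − 21588
39972 = 790.8032 T
T = 50.546 °C

T_f = 50.5 °C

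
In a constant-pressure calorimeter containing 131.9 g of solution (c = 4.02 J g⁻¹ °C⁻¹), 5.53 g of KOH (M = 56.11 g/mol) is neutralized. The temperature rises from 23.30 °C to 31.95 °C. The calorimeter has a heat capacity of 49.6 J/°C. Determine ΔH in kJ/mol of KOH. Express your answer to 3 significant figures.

|ΔT| = |31.95 − 23.30| = 8.65 °C
|q_surr| = (131.9 × 4.02 + 49.6) × 8.65 = 579.838 × 8.65 = 5016 J
n(KOH) = 5.53 / 56.11 = 0.09856 mol
Temperature rose, so q_rxn = −|q_surr| = -5.016 kJ
ΔH = q_rxn / n = -50.89 kJ/mol

ΔH = -50.9 kJ/mol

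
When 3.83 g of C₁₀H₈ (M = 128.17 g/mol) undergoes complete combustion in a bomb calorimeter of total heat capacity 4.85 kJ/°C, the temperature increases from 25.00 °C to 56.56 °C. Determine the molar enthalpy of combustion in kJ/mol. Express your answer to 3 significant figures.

ΔT = 56.56 − 25.00 = 31.56 °C
q_cal = C_cal × ΔT = 4.85 × 31.56 = 153.066 kJ
n = 3.83 / 128.17 = 0.02988 mol
q_rxn = −q_cal = -153.066 kJ
ΔH = -153.066 / 0.02988 = -5123 kJ/mol

ΔH = -5120 kJ/mol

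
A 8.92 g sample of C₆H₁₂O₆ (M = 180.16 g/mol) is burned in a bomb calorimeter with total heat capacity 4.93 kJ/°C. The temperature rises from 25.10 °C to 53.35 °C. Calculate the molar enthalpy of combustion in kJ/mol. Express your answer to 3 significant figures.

ΔH = -2810 kJ/mol

ΔT = 53.35 − 25.10 = 28.25 °C
q_cal = C_cal × ΔT = 4.93 × 28.25 = 139.2725 kJ
n = 8.92 / 180.16 = 0.04951 mol
q_rxn = −q_cal = -139.2725 kJ
ΔH = -139.2725 / 0.04951 = -2813 kJ/mol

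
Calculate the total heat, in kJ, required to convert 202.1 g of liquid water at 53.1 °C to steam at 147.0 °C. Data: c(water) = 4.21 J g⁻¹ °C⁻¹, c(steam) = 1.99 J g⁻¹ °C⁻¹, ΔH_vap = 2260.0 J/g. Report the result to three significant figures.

q1 (heat water 53.1→100.0 °C): 202.1 × 4.21 × 46.9 = 39904 J
q2 (vaporize at 100 °C): 202.1 × 2260.0 = 456746 J
q3 (heat steam 100.0→147.0 °C): 202.1 × 1.99 × 47.0 = 18902 J
Total: 39904 + 456746 + 18902 = 515552 J = 516 kJ

q = 516 kJ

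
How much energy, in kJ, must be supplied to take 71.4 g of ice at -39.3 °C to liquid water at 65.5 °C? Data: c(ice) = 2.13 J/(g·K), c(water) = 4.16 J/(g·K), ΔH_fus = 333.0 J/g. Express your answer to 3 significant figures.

q1 (heat ice -39.3→0.0 °C): 71.4 × 2.13 × 39.3 = 5977 J
q2 (melt at 0 °C): 71.4 × 333.0 = 23776 J
q3 (heat water 0.0→65.5 °C): 71.4 × 4.16 × 65.5 = 19455 J
Total: 5977 + 23776 + 19455 = 49208 J = 49.2 kJ

q = 49.2 kJ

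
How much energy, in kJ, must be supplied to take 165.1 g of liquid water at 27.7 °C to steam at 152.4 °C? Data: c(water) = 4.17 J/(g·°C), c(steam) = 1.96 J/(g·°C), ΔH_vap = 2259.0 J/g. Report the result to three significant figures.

q1 (heat water 27.7→100.0 °C): 165.1 × 4.17 × 72.3 = 49776 J
q2 (vaporize at 100 °C): 165.1 × 2259.0 = 372961 J
q3 (heat steam 100.0→152.4 °C): 165.1 × 1.96 × 52.4 = 16956 J
Total: 49776 + 372961 + 16956 = 439693 J = 440 kJ

q = 440 kJ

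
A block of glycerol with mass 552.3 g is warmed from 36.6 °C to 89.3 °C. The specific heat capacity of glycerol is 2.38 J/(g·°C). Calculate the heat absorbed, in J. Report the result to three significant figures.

q = 69300 J

q = m c ΔT = 552.3 × 2.38 × (89.3 − 36.6)
q = 552.3 × 2.38 × 52.7 = 69270 J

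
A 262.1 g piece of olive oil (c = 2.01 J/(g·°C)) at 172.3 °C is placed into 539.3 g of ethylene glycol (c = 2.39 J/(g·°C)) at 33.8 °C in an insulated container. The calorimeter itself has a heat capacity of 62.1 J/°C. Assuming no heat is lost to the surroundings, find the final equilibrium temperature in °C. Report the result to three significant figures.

T_f = 72.7 °C

Heat lost by olive oil = heat gained by ethylene glycol + calorimeter.
(262.1)(2.01)(172.3 − T) = [(539.3)(2.39) + 62.1](T − 33.8)
526.821 (172.3 − T) = 1351.027 (T − 33.8)
90771 − 526.821 T = 1351.027 T − 45665
136436 = 1877.848 T
T = 72.66 °C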